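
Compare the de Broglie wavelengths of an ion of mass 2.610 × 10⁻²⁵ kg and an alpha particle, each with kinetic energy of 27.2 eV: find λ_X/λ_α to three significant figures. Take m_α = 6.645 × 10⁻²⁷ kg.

λ_X/λ_α = 0.160

At fixed KE, p = √(2mKE) so λ = h/p ∝ 1/√m.
λ_X/λ_α = √(m_α/m_X) = √(6.645 × 10⁻²⁷/2.610 × 10⁻²⁵) = √(0.02546) = 0.160.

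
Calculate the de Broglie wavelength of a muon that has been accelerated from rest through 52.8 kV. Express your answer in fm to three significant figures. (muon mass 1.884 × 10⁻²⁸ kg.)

λ = 371 fm

KE = eV = 1.602 × 10⁻¹⁹ × 5.280 × 10⁴ = 8.459 × 10⁻¹⁵ J.
p = √(2mKE) = √(2 × 1.884 × 10⁻²⁸ × 8.459 × 10⁻¹⁵) = 1.785 × 10⁻²¹ kg·m/s.
λ = h/p = 6.626 × 10⁻³⁴ / 1.785 × 10⁻²¹ = 3.71 × 10⁻¹³ m = 371 fm.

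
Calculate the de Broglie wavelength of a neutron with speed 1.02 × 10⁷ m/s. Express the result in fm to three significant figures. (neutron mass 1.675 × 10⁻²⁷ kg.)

λ = 38.8 fm

p = mv = 1.675 × 10⁻²⁷ × 1.02 × 10⁷ = 1.709 × 10⁻²⁰ kg·m/s.
λ = h/p = 6.626 × 10⁻³⁴ / 1.709 × 10⁻²⁰ = 3.88 × 10⁻¹⁴ m = 38.8 fm.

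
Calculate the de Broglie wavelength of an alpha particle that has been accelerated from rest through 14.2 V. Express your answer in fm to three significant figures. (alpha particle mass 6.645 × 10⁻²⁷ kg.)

λ = 2690 fm

KE = 2eV = 2 × 1.602 × 10⁻¹⁹ × 14.20 = 4.550 × 10⁻¹⁸ J.
p = √(2mKE) = √(2 × 6.645 × 10⁻²⁷ × 4.550 × 10⁻¹⁸) = 2.459 × 10⁻²² kg·m/s.
λ = h/p = 6.626 × 10⁻³⁴ / 2.459 × 10⁻²² = 2.69 × 10⁻¹² m = 2690 fm.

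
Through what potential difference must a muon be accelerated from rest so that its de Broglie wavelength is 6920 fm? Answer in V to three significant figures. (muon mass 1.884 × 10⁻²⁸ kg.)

p = h/λ = 6.626 × 10⁻³⁴ / 6.920 × 10⁻¹² = 9.575 × 10⁻²³ kg·m/s.
KE = p²/(2m) = 2.433 × 10⁻¹⁷ J.
V = KE/e = 2.433 × 10⁻¹⁷ / (1.602 × 10⁻¹⁹) = 152 V.

V = 152 V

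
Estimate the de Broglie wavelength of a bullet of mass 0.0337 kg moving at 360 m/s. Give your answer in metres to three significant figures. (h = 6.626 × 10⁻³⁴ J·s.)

p = mv = 0.0337 × 360 = 1.213 × 10¹ kg·m/s.
λ = h/p = 6.626 × 10⁻³⁴ / 1.213 × 10¹ = 5.46 × 10⁻³⁵ m.

λ = 5.46 × 10⁻³⁵ m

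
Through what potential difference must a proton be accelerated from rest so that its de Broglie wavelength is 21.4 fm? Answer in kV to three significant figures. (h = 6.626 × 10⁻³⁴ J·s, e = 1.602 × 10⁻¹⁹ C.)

V = 1790 kV

p = h/λ = 6.626 × 10⁻³⁴ / 2.140 × 10⁻¹⁴ = 3.096 × 10⁻²⁰ kg·m/s.
KE = p²/(2m) = 2.865 × 10⁻¹³ J.
V = KE/e = 2.865 × 10⁻¹³ / (1.602 × 10⁻¹⁹) = 1790 kV.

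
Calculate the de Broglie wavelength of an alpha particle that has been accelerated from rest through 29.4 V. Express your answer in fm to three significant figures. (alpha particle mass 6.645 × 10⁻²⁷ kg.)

λ = 1870 fm

KE = 2eV = 2 × 1.602 × 10⁻¹⁹ × 29.40 = 9.420 × 10⁻¹⁸ J.
p = √(2mKE) = √(2 × 6.645 × 10⁻²⁷ × 9.420 × 10⁻¹⁸) = 3.538 × 10⁻²² kg·m/s.
λ = h/p = 6.626 × 10⁻³⁴ / 3.538 × 10⁻²² = 1.87 × 10⁻¹² m = 1870 fm.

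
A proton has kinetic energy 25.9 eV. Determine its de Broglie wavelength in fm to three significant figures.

KE = 25.9 eV = 4.149 × 10⁻¹⁸ J.
p = √(2mKE) = √(2 × 1.673 × 10⁻²⁷ × 4.149 × 10⁻¹⁸) = 1.178 × 10⁻²² kg·m/s.
λ = h/p = 6.626 × 10⁻³⁴ / 1.178 × 10⁻²² = 5.62 × 10⁻¹² m = 5620 fm.

λ = 5620 fm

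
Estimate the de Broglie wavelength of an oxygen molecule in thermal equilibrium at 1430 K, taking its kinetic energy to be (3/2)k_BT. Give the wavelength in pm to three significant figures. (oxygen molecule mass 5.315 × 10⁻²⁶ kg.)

KE = (3/2)k_BT = 1.5 × 1.381 × 10⁻²³ × 1430 = 2.962 × 10⁻²⁰ J.
p = √(2mKE) = √(2 × 5.315 × 10⁻²⁶ × 2.962 × 10⁻²⁰) = 5.611 × 10⁻²³ kg·m/s.
λ = h/p = 1.18 × 10⁻¹¹ m = 11.8 pm.

λ = 11.8 pm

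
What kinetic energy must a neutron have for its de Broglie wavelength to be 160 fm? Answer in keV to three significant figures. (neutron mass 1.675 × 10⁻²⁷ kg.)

KE = 32.0 keV

p = h/λ = 6.626 × 10⁻³⁴ / 1.600 × 10⁻¹³ = 4.141 × 10⁻²¹ kg·m/s.
KE = p²/(2m) = (4.141 × 10⁻²¹)² / (2 × 1.675 × 10⁻²⁷) = 5.119 × 10⁻¹⁵ J = 32.0 keV.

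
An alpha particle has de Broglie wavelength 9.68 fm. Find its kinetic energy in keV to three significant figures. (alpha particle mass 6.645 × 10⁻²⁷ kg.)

KE = 2200 keV

p = h/λ = 6.626 × 10⁻³⁴ / 9.680 × 10⁻¹⁵ = 6.845 × 10⁻²⁰ kg·m/s.
KE = p²/(2m) = (6.845 × 10⁻²⁰)² / (2 × 6.645 × 10⁻²⁷) = 3.526 × 10⁻¹³ J = 2200 keV.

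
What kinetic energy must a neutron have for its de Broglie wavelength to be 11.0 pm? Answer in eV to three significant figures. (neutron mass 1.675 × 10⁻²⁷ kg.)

KE = 6.76 eV

p = h/λ = 6.626 × 10⁻³⁴ / 1.100 × 10⁻¹¹ = 6.024 × 10⁻²³ kg·m/s.
KE = p²/(2m) = (6.024 × 10⁻²³)² / (2 × 1.675 × 10⁻²⁷) = 1.083 × 10⁻¹⁸ J = 6.76 eV.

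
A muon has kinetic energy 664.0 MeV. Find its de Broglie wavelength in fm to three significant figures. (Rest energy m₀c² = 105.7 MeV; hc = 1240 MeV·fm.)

λ = 1.63 fm

Total energy E = KE + m₀c² = 664.0 + 105.7 = 769.7 MeV.
(pc)² = E² − (m₀c²)² = (769.7)² − (105.7)² = 5.813 × 10⁵ MeV², so pc = 762.4 MeV.
λ = hc/(pc) = 1240 MeV·fm / 762.4 MeV = 1.63 fm.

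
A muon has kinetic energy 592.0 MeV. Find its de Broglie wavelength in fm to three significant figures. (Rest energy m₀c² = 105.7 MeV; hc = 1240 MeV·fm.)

Total energy E = KE + m₀c² = 592.0 + 105.7 = 697.7 MeV.
(pc)² = E² − (m₀c²)² = (697.7)² − (105.7)² = 4.756 × 10⁵ MeV², so pc = 689.6 MeV.
λ = hc/(pc) = 1240 MeV·fm / 689.6 MeV = 1.80 fm.

λ = 1.80 fm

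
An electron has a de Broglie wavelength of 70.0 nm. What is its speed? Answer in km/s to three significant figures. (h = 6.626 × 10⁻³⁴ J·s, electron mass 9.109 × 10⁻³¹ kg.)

p = h/λ = 6.626 × 10⁻³⁴ / 7.000 × 10⁻⁸ = 9.466 × 10⁻²⁷ kg·m/s.
v = p/m = 9.466 × 10⁻²⁷ / 9.109 × 10⁻³¹ = 1.04 × 10⁴ m/s = 10.4 km/s.

v = 10.4 km/s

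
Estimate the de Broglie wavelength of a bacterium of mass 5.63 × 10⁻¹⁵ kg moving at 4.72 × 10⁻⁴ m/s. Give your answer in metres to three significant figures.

λ = 2.49 × 10⁻¹⁶ m

p = mv = 5.63 × 10⁻¹⁵ × 4.72 × 10⁻⁴ = 2.657 × 10⁻¹⁸ kg·m/s.
λ = h/p = 6.626 × 10⁻³⁴ / 2.657 × 10⁻¹⁸ = 2.49 × 10⁻¹⁶ m.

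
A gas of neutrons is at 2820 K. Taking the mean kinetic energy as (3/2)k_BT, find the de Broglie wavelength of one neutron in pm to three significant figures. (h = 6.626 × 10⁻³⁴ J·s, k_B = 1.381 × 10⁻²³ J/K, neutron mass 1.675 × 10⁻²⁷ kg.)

KE = (3/2)k_BT = 1.5 × 1.381 × 10⁻²³ × 2820 = 5.842 × 10⁻²⁰ J.
p = √(2mKE) = √(2 × 1.675 × 10⁻²⁷ × 5.842 × 10⁻²⁰) = 1.399 × 10⁻²³ kg·m/s.
λ = h/p = 4.74 × 10⁻¹¹ m = 47.4 pm.

λ = 47.4 pm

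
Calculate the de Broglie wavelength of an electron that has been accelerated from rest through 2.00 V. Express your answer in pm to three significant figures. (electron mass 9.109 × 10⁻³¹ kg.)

λ = 867 pm

KE = eV = 1.602 × 10⁻¹⁹ × 2.000 = 3.204 × 10⁻¹⁹ J.
p = √(2mKE) = √(2 × 9.109 × 10⁻³¹ × 3.204 × 10⁻¹⁹) = 7.640 × 10⁻²⁵ kg·m/s.
λ = h/p = 6.626 × 10⁻³⁴ / 7.640 × 10⁻²⁵ = 8.67 × 10⁻¹⁰ m = 867 pm.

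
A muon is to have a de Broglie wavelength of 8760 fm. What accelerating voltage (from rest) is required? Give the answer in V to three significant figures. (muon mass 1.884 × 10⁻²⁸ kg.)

V = 94.8 V

p = h/λ = 6.626 × 10⁻³⁴ / 8.760 × 10⁻¹² = 7.564 × 10⁻²³ kg·m/s.
KE = p²/(2m) = 1.518 × 10⁻¹⁷ J.
V = KE/e = 1.518 × 10⁻¹⁷ / (1.602 × 10⁻¹⁹) = 94.8 V.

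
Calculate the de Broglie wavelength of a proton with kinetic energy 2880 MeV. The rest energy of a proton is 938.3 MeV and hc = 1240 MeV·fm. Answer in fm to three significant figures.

Total energy E = KE + m₀c² = 2880 + 938.3 = 3818.3 MeV.
(pc)² = E² − (m₀c²)² = (3818.3)² − (938.3)² = 1.370 × 10⁷ MeV², so pc = 3701 MeV.
λ = hc/(pc) = 1240 MeV·fm / 3701 MeV = 0.335 fm.

λ = 0.335 fm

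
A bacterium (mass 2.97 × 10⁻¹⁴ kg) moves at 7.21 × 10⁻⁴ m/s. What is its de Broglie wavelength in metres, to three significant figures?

p = mv = 2.97 × 10⁻¹⁴ × 7.21 × 10⁻⁴ = 2.141 × 10⁻¹⁷ kg·m/s.
λ = h/p = 6.626 × 10⁻³⁴ / 2.141 × 10⁻¹⁷ = 3.09 × 10⁻¹⁷ m.

λ = 3.09 × 10⁻¹⁷ m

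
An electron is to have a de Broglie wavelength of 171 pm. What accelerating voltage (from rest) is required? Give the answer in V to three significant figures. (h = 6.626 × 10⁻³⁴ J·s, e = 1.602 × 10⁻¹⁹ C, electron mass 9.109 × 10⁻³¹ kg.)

p = h/λ = 6.626 × 10⁻³⁴ / 1.710 × 10⁻¹⁰ = 3.875 × 10⁻²⁴ kg·m/s.
KE = p²/(2m) = 8.242 × 10⁻¹⁸ J.
V = KE/e = 8.242 × 10⁻¹⁸ / (1.602 × 10⁻¹⁹) = 51.4 V.

V = 51.4 V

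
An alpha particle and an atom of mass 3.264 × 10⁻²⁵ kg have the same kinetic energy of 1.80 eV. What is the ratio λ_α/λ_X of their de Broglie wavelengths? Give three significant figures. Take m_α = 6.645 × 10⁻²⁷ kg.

λ_α/λ_X = 7.01

At fixed KE, p = √(2mKE) so λ = h/p ∝ 1/√m.
λ_α/λ_X = √(m_X/m_α) = √(3.264 × 10⁻²⁵/6.645 × 10⁻²⁷) = √(49.12) = 7.01.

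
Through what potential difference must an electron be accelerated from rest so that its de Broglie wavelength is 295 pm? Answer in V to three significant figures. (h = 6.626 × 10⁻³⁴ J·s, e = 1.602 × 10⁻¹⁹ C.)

p = h/λ = 6.626 × 10⁻³⁴ / 2.950 × 10⁻¹⁰ = 2.246 × 10⁻²⁴ kg·m/s.
KE = p²/(2m) = 2.769 × 10⁻¹⁸ J.
V = KE/e = 2.769 × 10⁻¹⁸ / (1.602 × 10⁻¹⁹) = 17.3 V.

V = 17.3 V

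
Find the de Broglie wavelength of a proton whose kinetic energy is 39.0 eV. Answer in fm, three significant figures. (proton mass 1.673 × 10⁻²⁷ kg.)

KE = 39.0 eV = 6.248 × 10⁻¹⁸ J.
p = √(2mKE) = √(2 × 1.673 × 10⁻²⁷ × 6.248 × 10⁻¹⁸) = 1.446 × 10⁻²² kg·m/s.
λ = h/p = 6.626 × 10⁻³⁴ / 1.446 × 10⁻²² = 4.58 × 10⁻¹² m = 4580 fm.

λ = 4580 fm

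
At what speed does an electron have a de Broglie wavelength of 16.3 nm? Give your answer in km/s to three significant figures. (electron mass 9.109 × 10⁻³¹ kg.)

p = h/λ = 6.626 × 10⁻³⁴ / 1.630 × 10⁻⁸ = 4.065 × 10⁻²⁶ kg·m/s.
v = p/m = 4.065 × 10⁻²⁶ / 9.109 × 10⁻³¹ = 4.46 × 10⁴ m/s = 44.6 km/s.

v = 44.6 km/s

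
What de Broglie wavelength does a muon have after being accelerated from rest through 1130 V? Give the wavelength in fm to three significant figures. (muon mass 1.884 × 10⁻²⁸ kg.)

KE = eV = 1.602 × 10⁻¹⁹ × 1130 = 1.810 × 10⁻¹⁶ J.
p = √(2mKE) = √(2 × 1.884 × 10⁻²⁸ × 1.810 × 10⁻¹⁶) = 2.612 × 10⁻²² kg·m/s.
λ = h/p = 6.626 × 10⁻³⁴ / 2.612 × 10⁻²² = 2.54 × 10⁻¹² m = 2540 fm.

λ = 2540 fm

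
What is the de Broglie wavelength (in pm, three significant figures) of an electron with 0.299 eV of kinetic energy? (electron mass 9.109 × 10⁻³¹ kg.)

λ = 2240 pm

KE = 0.299 eV = 4.790 × 10⁻²⁰ J.
p = √(2mKE) = √(2 × 9.109 × 10⁻³¹ × 4.790 × 10⁻²⁰) = 2.954 × 10⁻²⁵ kg·m/s.
λ = h/p = 6.626 × 10⁻³⁴ / 2.954 × 10⁻²⁵ = 2.24 × 10⁻⁹ m = 2240 pm.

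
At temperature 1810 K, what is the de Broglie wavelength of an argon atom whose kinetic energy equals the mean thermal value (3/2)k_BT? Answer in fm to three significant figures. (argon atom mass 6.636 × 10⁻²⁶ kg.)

KE = (3/2)k_BT = 1.5 × 1.381 × 10⁻²³ × 1810 = 3.749 × 10⁻²⁰ J.
p = √(2mKE) = √(2 × 6.636 × 10⁻²⁶ × 3.749 × 10⁻²⁰) = 7.054 × 10⁻²³ kg·m/s.
λ = h/p = 9.39 × 10⁻¹² m = 9390 fm.

λ = 9390 fm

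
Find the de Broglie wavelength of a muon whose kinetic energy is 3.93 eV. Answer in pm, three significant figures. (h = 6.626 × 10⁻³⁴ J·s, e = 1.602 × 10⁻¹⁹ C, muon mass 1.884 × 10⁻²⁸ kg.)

KE = 3.93 eV = 6.296 × 10⁻¹⁹ J.
p = √(2mKE) = √(2 × 1.884 × 10⁻²⁸ × 6.296 × 10⁻¹⁹) = 1.540 × 10⁻²³ kg·m/s.
λ = h/p = 6.626 × 10⁻³⁴ / 1.540 × 10⁻²³ = 4.30 × 10⁻¹¹ m = 43.0 pm.

λ = 43.0 pm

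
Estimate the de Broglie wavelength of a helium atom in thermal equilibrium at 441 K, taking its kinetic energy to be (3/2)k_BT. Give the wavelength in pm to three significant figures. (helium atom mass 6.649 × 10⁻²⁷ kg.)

λ = 60.1 pm

KE = (3/2)k_BT = 1.5 × 1.381 × 10⁻²³ × 441 = 9.135 × 10⁻²¹ J.
p = √(2mKE) = √(2 × 6.649 × 10⁻²⁷ × 9.135 × 10⁻²¹) = 1.102 × 10⁻²³ kg·m/s.
λ = h/p = 6.01 × 10⁻¹¹ m = 60.1 pm.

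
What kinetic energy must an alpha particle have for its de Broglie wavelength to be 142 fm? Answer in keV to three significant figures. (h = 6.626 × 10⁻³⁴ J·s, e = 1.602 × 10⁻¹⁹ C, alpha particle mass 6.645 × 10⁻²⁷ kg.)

p = h/λ = 6.626 × 10⁻³⁴ / 1.420 × 10⁻¹³ = 4.666 × 10⁻²¹ kg·m/s.
KE = p²/(2m) = (4.666 × 10⁻²¹)² / (2 × 6.645 × 10⁻²⁷) = 1.638 × 10⁻¹⁵ J = 10.2 keV.

KE = 10.2 keV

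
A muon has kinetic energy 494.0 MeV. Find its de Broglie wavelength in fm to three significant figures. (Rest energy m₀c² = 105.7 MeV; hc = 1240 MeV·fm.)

Total energy E = KE + m₀c² = 494.0 + 105.7 = 599.7 MeV.
(pc)² = E² − (m₀c²)² = (599.7)² − (105.7)² = 3.485 × 10⁵ MeV², so pc = 590.3 MeV.
λ = hc/(pc) = 1240 MeV·fm / 590.3 MeV = 2.10 fm.

λ = 2.10 fm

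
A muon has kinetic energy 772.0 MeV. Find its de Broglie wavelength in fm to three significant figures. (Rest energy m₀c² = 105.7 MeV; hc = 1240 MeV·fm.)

Total energy E = KE + m₀c² = 772.0 + 105.7 = 877.7 MeV.
(pc)² = E² − (m₀c²)² = (877.7)² − (105.7)² = 7.592 × 10⁵ MeV², so pc = 871.3 MeV.
λ = hc/(pc) = 1240 MeV·fm / 871.3 MeV = 1.42 fm.

λ = 1.42 fm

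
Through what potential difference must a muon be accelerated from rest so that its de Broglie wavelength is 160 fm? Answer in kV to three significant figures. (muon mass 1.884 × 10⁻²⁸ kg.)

V = 284 kV

p = h/λ = 6.626 × 10⁻³⁴ / 1.600 × 10⁻¹³ = 4.141 × 10⁻²¹ kg·m/s.
KE = p²/(2m) = 4.551 × 10⁻¹⁴ J.
V = KE/e = 4.551 × 10⁻¹⁴ / (1.602 × 10⁻¹⁹) = 284 kV.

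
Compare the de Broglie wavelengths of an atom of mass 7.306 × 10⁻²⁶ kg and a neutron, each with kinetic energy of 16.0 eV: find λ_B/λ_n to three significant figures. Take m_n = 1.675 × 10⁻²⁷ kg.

λ_B/λ_n = 0.151

At fixed KE, p = √(2mKE) so λ = h/p ∝ 1/√m.
λ_B/λ_n = √(m_n/m_B) = √(1.675 × 10⁻²⁷/7.306 × 10⁻²⁶) = √(0.02293) = 0.151.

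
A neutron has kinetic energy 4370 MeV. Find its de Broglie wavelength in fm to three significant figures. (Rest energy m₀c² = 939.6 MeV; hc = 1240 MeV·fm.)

Total energy E = KE + m₀c² = 4370 + 939.6 = 5309.6 MeV.
(pc)² = E² − (m₀c²)² = (5309.6)² − (939.6)² = 2.731 × 10⁷ MeV², so pc = 5226 MeV.
λ = hc/(pc) = 1240 MeV·fm / 5226 MeV = 0.237 fm.

λ = 0.237 fm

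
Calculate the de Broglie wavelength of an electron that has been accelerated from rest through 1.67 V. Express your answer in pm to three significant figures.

λ = 949 pm

KE = eV = 1.602 × 10⁻¹⁹ × 1.670 = 2.675 × 10⁻¹⁹ J.
p = √(2mKE) = √(2 × 9.109 × 10⁻³¹ × 2.675 × 10⁻¹⁹) = 6.981 × 10⁻²⁵ kg·m/s.
λ = h/p = 6.626 × 10⁻³⁴ / 6.981 × 10⁻²⁵ = 9.49 × 10⁻¹⁰ m = 949 pm.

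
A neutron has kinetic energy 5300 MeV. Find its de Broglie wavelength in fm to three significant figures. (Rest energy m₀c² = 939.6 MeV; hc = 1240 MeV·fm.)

λ = 0.201 fm

Total energy E = KE + m₀c² = 5300 + 939.6 = 6239.6 MeV.
(pc)² = E² − (m₀c²)² = (6239.6)² − (939.6)² = 3.805 × 10⁷ MeV², so pc = 6168 MeV.
λ = hc/(pc) = 1240 MeV·fm / 6168 MeV = 0.201 fm.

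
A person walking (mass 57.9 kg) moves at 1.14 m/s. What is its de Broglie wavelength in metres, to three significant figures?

λ = 1.00 × 10⁻³⁵ m

p = mv = 57.9 × 1.14 = 6.601 × 10¹ kg·m/s.
λ = h/p = 6.626 × 10⁻³⁴ / 6.601 × 10¹ = 1.00 × 10⁻³⁵ m.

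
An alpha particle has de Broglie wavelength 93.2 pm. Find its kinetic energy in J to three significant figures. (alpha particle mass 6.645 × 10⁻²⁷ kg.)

KE = 3.80 × 10⁻²¹ J

p = h/λ = 6.626 × 10⁻³⁴ / 9.320 × 10⁻¹¹ = 7.109 × 10⁻²⁴ kg·m/s.
KE = p²/(2m) = (7.109 × 10⁻²⁴)² / (2 × 6.645 × 10⁻²⁷) = 3.803 × 10⁻²¹ J = 3.80 × 10⁻²¹ J.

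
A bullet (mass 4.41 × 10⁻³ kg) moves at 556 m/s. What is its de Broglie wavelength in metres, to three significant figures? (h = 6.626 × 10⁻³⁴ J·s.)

p = mv = 4.41 × 10⁻³ × 556 = 2.452 kg·m/s.
λ = h/p = 6.626 × 10⁻³⁴ / 2.452 = 2.70 × 10⁻³⁴ m.

λ = 2.70 × 10⁻³⁴ m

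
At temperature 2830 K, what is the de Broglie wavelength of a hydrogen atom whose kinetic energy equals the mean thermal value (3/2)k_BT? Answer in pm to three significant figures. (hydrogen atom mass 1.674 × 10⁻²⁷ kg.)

λ = 47.3 pm

KE = (3/2)k_BT = 1.5 × 1.381 × 10⁻²³ × 2830 = 5.862 × 10⁻²⁰ J.
p = √(2mKE) = √(2 × 1.674 × 10⁻²⁷ × 5.862 × 10⁻²⁰) = 1.401 × 10⁻²³ kg·m/s.
λ = h/p = 4.73 × 10⁻¹¹ m = 47.3 pm.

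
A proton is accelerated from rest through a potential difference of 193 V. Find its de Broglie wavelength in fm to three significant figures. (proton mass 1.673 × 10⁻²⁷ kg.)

λ = 2060 fm

KE = eV = 1.602 × 10⁻¹⁹ × 193.0 = 3.092 × 10⁻¹⁷ J.
p = √(2mKE) = √(2 × 1.673 × 10⁻²⁷ × 3.092 × 10⁻¹⁷) = 3.216 × 10⁻²² kg·m/s.
λ = h/p = 6.626 × 10⁻³⁴ / 3.216 × 10⁻²² = 2.06 × 10⁻¹² m = 2060 fm.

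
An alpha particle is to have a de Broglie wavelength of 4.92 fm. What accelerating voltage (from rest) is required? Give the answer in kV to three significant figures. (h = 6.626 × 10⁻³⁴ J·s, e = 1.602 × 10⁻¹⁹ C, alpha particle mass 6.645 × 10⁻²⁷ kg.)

V = 4260 kV

p = h/λ = 6.626 × 10⁻³⁴ / 4.920 × 10⁻¹⁵ = 1.347 × 10⁻¹⁹ kg·m/s.
KE = p²/(2m) = 1.365 × 10⁻¹² J.
V = KE/2e = 1.365 × 10⁻¹² / (2 × 1.602 × 10⁻¹⁹) = 4260 kV.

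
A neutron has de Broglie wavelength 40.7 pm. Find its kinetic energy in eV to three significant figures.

KE = 0.494 eV

p = h/λ = 6.626 × 10⁻³⁴ / 4.070 × 10⁻¹¹ = 1.628 × 10⁻²³ kg·m/s.
KE = p²/(2m) = (1.628 × 10⁻²³)² / (2 × 1.675 × 10⁻²⁷) = 7.912 × 10⁻²⁰ J = 0.494 eV.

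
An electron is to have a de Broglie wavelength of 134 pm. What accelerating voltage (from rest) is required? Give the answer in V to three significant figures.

p = h/λ = 6.626 × 10⁻³⁴ / 1.340 × 10⁻¹⁰ = 4.945 × 10⁻²⁴ kg·m/s.
KE = p²/(2m) = 1.342 × 10⁻¹⁷ J.
V = KE/e = 1.342 × 10⁻¹⁷ / (1.602 × 10⁻¹⁹) = 83.8 V.

V = 83.8 V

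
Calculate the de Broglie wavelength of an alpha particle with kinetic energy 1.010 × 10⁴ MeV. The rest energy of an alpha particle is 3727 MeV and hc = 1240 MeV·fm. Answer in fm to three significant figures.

Total energy E = KE + m₀c² = 1.010 × 10⁴ + 3727 = 13827 MeV.
(pc)² = E² − (m₀c²)² = (13827)² − (3727)² = 1.773 × 10⁸ MeV², so pc = 1.332 × 10⁴ MeV.
λ = hc/(pc) = 1240 MeV·fm / 1.332 × 10⁴ MeV = 0.0931 fm.

λ = 0.0931 fm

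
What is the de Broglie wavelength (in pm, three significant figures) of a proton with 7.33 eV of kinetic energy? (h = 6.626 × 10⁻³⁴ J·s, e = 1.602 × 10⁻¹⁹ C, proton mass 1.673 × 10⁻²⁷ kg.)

KE = 7.33 eV = 1.174 × 10⁻¹⁸ J.
p = √(2mKE) = √(2 × 1.673 × 10⁻²⁷ × 1.174 × 10⁻¹⁸) = 6.268 × 10⁻²³ kg·m/s.
λ = h/p = 6.626 × 10⁻³⁴ / 6.268 × 10⁻²³ = 1.06 × 10⁻¹¹ m = 10.6 pm.

λ = 10.6 pm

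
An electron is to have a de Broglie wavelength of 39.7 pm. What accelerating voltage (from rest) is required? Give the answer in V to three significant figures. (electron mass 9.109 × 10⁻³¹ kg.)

V = 954 V

p = h/λ = 6.626 × 10⁻³⁴ / 3.970 × 10⁻¹¹ = 1.669 × 10⁻²³ kg·m/s.
KE = p²/(2m) = 1.529 × 10⁻¹⁶ J.
V = KE/e = 1.529 × 10⁻¹⁶ / (1.602 × 10⁻¹⁹) = 954 V.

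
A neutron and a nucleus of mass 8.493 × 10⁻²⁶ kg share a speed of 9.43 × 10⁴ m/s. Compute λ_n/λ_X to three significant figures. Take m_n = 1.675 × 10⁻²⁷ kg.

λ_n/λ_X = 50.7

At fixed v, p = mv so λ = h/(mv) ∝ 1/m.
λ_n/λ_X = m_X/m_n = 8.493 × 10⁻²⁶/1.675 × 10⁻²⁷ = 50.7.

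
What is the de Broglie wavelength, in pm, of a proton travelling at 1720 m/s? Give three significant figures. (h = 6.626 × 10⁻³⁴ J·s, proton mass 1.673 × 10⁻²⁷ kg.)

λ = 230 pm

p = mv = 1.673 × 10⁻²⁷ × 1720 = 2.878 × 10⁻²⁴ kg·m/s.
λ = h/p = 6.626 × 10⁻³⁴ / 2.878 × 10⁻²⁴ = 2.30 × 10⁻¹⁰ m = 230 pm.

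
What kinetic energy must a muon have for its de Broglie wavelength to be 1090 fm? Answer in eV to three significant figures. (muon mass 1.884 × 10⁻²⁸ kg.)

p = h/λ = 6.626 × 10⁻³⁴ / 1.090 × 10⁻¹² = 6.079 × 10⁻²² kg·m/s.
KE = p²/(2m) = (6.079 × 10⁻²²)² / (2 × 1.884 × 10⁻²⁸) = 9.807 × 10⁻¹⁶ J = 6120 eV.

KE = 6120 eV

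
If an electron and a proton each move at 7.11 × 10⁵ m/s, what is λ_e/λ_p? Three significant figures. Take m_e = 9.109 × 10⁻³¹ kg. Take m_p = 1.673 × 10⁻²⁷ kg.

At fixed v, p = mv so λ = h/(mv) ∝ 1/m.
λ_e/λ_p = m_p/m_e = 1.673 × 10⁻²⁷/9.109 × 10⁻³¹ = 1840.

λ_e/λ_p = 1840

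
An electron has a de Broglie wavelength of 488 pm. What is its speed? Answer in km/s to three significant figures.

p = h/λ = 6.626 × 10⁻³⁴ / 4.880 × 10⁻¹⁰ = 1.358 × 10⁻²⁴ kg·m/s.
v = p/m = 1.358 × 10⁻²⁴ / 9.109 × 10⁻³¹ = 1.49 × 10⁶ m/s = 1490 km/s.

v = 1490 km/s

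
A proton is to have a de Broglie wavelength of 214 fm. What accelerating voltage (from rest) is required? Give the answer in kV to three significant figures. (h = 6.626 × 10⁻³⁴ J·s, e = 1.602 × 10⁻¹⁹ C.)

p = h/λ = 6.626 × 10⁻³⁴ / 2.140 × 10⁻¹³ = 3.096 × 10⁻²¹ kg·m/s.
KE = p²/(2m) = 2.865 × 10⁻¹⁵ J.
V = KE/e = 2.865 × 10⁻¹⁵ / (1.602 × 10⁻¹⁹) = 17.9 kV.

V = 17.9 kV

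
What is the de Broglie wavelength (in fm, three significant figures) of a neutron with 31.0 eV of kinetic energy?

KE = 31.0 eV = 4.966 × 10⁻¹⁸ J.
p = √(2mKE) = √(2 × 1.675 × 10⁻²⁷ × 4.966 × 10⁻¹⁸) = 1.290 × 10⁻²² kg·m/s.
λ = h/p = 6.626 × 10⁻³⁴ / 1.290 × 10⁻²² = 5.14 × 10⁻¹² m = 5140 fm.

λ = 5140 fm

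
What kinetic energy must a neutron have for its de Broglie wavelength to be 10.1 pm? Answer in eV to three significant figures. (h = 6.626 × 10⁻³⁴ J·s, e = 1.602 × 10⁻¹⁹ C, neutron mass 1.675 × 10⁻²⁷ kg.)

p = h/λ = 6.626 × 10⁻³⁴ / 1.010 × 10⁻¹¹ = 6.560 × 10⁻²³ kg·m/s.
KE = p²/(2m) = (6.560 × 10⁻²³)² / (2 × 1.675 × 10⁻²⁷) = 1.285 × 10⁻¹⁸ J = 8.02 eV.

KE = 8.02 eV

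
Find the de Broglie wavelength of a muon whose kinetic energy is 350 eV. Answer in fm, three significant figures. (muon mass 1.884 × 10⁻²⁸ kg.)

KE = 350 eV = 5.607 × 10⁻¹⁷ J.
p = √(2mKE) = √(2 × 1.884 × 10⁻²⁸ × 5.607 × 10⁻¹⁷) = 1.454 × 10⁻²² kg·m/s.
λ = h/p = 6.626 × 10⁻³⁴ / 1.454 × 10⁻²² = 4.56 × 10⁻¹² m = 4560 fm.

λ = 4560 fm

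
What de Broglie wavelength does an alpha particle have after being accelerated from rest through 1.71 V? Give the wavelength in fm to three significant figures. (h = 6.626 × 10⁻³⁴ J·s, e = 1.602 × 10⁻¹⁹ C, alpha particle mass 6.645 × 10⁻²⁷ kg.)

KE = 2eV = 2 × 1.602 × 10⁻¹⁹ × 1.710 = 5.479 × 10⁻¹⁹ J.
p = √(2mKE) = √(2 × 6.645 × 10⁻²⁷ × 5.479 × 10⁻¹⁹) = 8.533 × 10⁻²³ kg·m/s.
λ = h/p = 6.626 × 10⁻³⁴ / 8.533 × 10⁻²³ = 7.77 × 10⁻¹² m = 7770 fm.

λ = 7770 fm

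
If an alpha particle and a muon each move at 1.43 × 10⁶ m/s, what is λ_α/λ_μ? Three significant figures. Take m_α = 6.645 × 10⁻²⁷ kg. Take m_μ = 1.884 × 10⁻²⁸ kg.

At fixed v, p = mv so λ = h/(mv) ∝ 1/m.
λ_α/λ_μ = m_μ/m_α = 1.884 × 10⁻²⁸/6.645 × 10⁻²⁷ = 0.0284.

λ_α/λ_μ = 0.0284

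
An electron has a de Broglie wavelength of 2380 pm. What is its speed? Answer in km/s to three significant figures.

v = 306 km/s

p = h/λ = 6.626 × 10⁻³⁴ / 2.380 × 10⁻⁹ = 2.784 × 10⁻²⁵ kg·m/s.
v = p/m = 2.784 × 10⁻²⁵ / 9.109 × 10⁻³¹ = 3.06 × 10⁵ m/s = 306 km/s.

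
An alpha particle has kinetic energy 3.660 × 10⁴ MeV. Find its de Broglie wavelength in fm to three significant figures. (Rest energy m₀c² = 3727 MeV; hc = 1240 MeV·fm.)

Total energy E = KE + m₀c² = 3.660 × 10⁴ + 3727 = 40327 MeV.
(pc)² = E² − (m₀c²)² = (40327)² − (3727)² = 1.612 × 10⁹ MeV², so pc = 4.015 × 10⁴ MeV.
λ = hc/(pc) = 1240 MeV·fm / 4.015 × 10⁴ MeV = 0.0309 fm.

λ = 0.0309 fm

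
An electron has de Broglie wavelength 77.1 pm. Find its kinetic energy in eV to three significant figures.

KE = 253 eV

p = h/λ = 6.626 × 10⁻³⁴ / 7.710 × 10⁻¹¹ = 8.594 × 10⁻²⁴ kg·m/s.
KE = p²/(2m) = (8.594 × 10⁻²⁴)² / (2 × 9.109 × 10⁻³¹) = 4.054 × 10⁻¹⁷ J = 253 eV.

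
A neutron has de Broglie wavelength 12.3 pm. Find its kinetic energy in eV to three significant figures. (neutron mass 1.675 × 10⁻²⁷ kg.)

KE = 5.41 eV

p = h/λ = 6.626 × 10⁻³⁴ / 1.230 × 10⁻¹¹ = 5.387 × 10⁻²³ kg·m/s.
KE = p²/(2m) = (5.387 × 10⁻²³)² / (2 × 1.675 × 10⁻²⁷) = 8.663 × 10⁻¹⁹ J = 5.41 eV.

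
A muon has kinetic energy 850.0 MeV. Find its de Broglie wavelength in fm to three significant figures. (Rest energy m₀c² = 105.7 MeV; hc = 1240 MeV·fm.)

Total energy E = KE + m₀c² = 850.0 + 105.7 = 955.7 MeV.
(pc)² = E² − (m₀c²)² = (955.7)² − (105.7)² = 9.022 × 10⁵ MeV², so pc = 949.8 MeV.
λ = hc/(pc) = 1240 MeV·fm / 949.8 MeV = 1.31 fm.

λ = 1.31 fm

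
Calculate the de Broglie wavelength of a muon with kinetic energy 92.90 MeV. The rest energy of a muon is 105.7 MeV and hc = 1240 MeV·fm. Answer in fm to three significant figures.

λ = 7.38 fm

Total energy E = KE + m₀c² = 92.90 + 105.7 = 198.60 MeV.
(pc)² = E² − (m₀c²)² = (198.60)² − (105.7)² = 2.827 × 10⁴ MeV², so pc = 168.1 MeV.
λ = hc/(pc) = 1240 MeV·fm / 168.1 MeV = 7.38 fm.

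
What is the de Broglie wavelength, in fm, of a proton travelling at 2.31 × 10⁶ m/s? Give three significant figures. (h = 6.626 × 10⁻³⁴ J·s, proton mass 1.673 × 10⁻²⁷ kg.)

p = mv = 1.673 × 10⁻²⁷ × 2.31 × 10⁶ = 3.865 × 10⁻²¹ kg·m/s.
λ = h/p = 6.626 × 10⁻³⁴ / 3.865 × 10⁻²¹ = 1.71 × 10⁻¹³ m = 171 fm.

λ = 171 fm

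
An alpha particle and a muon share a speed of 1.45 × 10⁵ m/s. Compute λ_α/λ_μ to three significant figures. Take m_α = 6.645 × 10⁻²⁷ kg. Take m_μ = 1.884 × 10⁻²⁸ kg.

At fixed v, p = mv so λ = h/(mv) ∝ 1/m.
λ_α/λ_μ = m_μ/m_α = 1.884 × 10⁻²⁸/6.645 × 10⁻²⁷ = 0.0284.

λ_α/λ_μ = 0.0284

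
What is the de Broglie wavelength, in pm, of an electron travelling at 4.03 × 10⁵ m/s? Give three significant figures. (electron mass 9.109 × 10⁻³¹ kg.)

p = mv = 9.109 × 10⁻³¹ × 4.03 × 10⁵ = 3.671 × 10⁻²⁵ kg·m/s.
λ = h/p = 6.626 × 10⁻³⁴ / 3.671 × 10⁻²⁵ = 1.80 × 10⁻⁹ m = 1800 pm.

λ = 1800 pm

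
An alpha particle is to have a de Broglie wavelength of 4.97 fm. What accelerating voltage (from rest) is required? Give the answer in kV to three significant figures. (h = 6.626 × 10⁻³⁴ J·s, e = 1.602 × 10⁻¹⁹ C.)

p = h/λ = 6.626 × 10⁻³⁴ / 4.970 × 10⁻¹⁵ = 1.333 × 10⁻¹⁹ kg·m/s.
KE = p²/(2m) = 1.337 × 10⁻¹² J.
V = KE/2e = 1.337 × 10⁻¹² / (2 × 1.602 × 10⁻¹⁹) = 4170 kV.

V = 4170 kV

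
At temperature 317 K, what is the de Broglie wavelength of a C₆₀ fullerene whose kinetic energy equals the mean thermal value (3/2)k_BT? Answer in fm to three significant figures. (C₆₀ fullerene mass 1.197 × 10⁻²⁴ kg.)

λ = 5280 fm

KE = (3/2)k_BT = 1.5 × 1.381 × 10⁻²³ × 317 = 6.567 × 10⁻²¹ J.
p = √(2mKE) = √(2 × 1.197 × 10⁻²⁴ × 6.567 × 10⁻²¹) = 1.254 × 10⁻²² kg·m/s.
λ = h/p = 5.28 × 10⁻¹² m = 5280 fm.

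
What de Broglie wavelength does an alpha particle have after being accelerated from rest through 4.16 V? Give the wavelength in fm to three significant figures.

KE = 2eV = 2 × 1.602 × 10⁻¹⁹ × 4.160 = 1.333 × 10⁻¹⁸ J.
p = √(2mKE) = √(2 × 6.645 × 10⁻²⁷ × 1.333 × 10⁻¹⁸) = 1.331 × 10⁻²² kg·m/s.
λ = h/p = 6.626 × 10⁻³⁴ / 1.331 × 10⁻²² = 4.98 × 10⁻¹² m = 4980 fm.

λ = 4980 fm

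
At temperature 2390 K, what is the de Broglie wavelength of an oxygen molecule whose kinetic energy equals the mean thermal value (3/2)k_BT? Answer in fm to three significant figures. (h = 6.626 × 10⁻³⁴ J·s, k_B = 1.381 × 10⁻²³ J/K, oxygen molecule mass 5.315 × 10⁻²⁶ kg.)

KE = (3/2)k_BT = 1.5 × 1.381 × 10⁻²³ × 2390 = 4.951 × 10⁻²⁰ J.
p = √(2mKE) = √(2 × 5.315 × 10⁻²⁶ × 4.951 × 10⁻²⁰) = 7.255 × 10⁻²³ kg·m/s.
λ = h/p = 9.13 × 10⁻¹² m = 9130 fm.

λ = 9130 fm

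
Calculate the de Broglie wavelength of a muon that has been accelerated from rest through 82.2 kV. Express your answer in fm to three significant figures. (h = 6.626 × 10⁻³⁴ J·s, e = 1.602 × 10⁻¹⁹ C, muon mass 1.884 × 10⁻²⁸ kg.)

λ = 297 fm

KE = eV = 1.602 × 10⁻¹⁹ × 8.220 × 10⁴ = 1.317 × 10⁻¹⁴ J.
p = √(2mKE) = √(2 × 1.884 × 10⁻²⁸ × 1.317 × 10⁻¹⁴) = 2.228 × 10⁻²¹ kg·m/s.
λ = h/p = 6.626 × 10⁻³⁴ / 2.228 × 10⁻²¹ = 2.97 × 10⁻¹³ m = 297 fm.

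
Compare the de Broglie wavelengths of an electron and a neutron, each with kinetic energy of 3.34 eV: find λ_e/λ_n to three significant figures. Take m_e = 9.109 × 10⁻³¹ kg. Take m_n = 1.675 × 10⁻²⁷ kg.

At fixed KE, p = √(2mKE) so λ = h/p ∝ 1/√m.
λ_e/λ_n = √(m_n/m_e) = √(1.675 × 10⁻²⁷/9.109 × 10⁻³¹) = √(1839) = 42.9.

λ_e/λ_n = 42.9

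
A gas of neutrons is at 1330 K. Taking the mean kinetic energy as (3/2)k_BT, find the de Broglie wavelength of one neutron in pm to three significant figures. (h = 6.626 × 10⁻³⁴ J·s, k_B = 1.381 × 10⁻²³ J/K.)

λ = 69.0 pm

KE = (3/2)k_BT = 1.5 × 1.381 × 10⁻²³ × 1330 = 2.755 × 10⁻²⁰ J.
p = √(2mKE) = √(2 × 1.675 × 10⁻²⁷ × 2.755 × 10⁻²⁰) = 9.607 × 10⁻²⁴ kg·m/s.
λ = h/p = 6.90 × 10⁻¹¹ m = 69.0 pm.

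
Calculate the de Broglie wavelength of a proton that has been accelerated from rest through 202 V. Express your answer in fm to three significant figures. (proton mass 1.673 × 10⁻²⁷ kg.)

λ = 2010 fm

KE = eV = 1.602 × 10⁻¹⁹ × 202.0 = 3.236 × 10⁻¹⁷ J.
p = √(2mKE) = √(2 × 1.673 × 10⁻²⁷ × 3.236 × 10⁻¹⁷) = 3.291 × 10⁻²² kg·m/s.
λ = h/p = 6.626 × 10⁻³⁴ / 3.291 × 10⁻²² = 2.01 × 10⁻¹² m = 2010 fm.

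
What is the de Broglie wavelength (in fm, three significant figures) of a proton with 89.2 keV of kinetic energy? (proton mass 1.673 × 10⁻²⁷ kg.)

KE = 89.2 keV = 1.429 × 10⁻¹⁴ J.
p = √(2mKE) = √(2 × 1.673 × 10⁻²⁷ × 1.429 × 10⁻¹⁴) = 6.915 × 10⁻²¹ kg·m/s.
λ = h/p = 6.626 × 10⁻³⁴ / 6.915 × 10⁻²¹ = 9.58 × 10⁻¹⁴ m = 95.8 fm.

λ = 95.8 fm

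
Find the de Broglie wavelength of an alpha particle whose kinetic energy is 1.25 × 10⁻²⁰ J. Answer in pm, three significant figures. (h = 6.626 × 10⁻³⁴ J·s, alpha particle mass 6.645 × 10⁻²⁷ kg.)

λ = 51.4 pm

p = √(2mKE) = √(2 × 6.645 × 10⁻²⁷ × 1.250 × 10⁻²⁰) = 1.289 × 10⁻²³ kg·m/s.
λ = h/p = 6.626 × 10⁻³⁴ / 1.289 × 10⁻²³ = 5.14 × 10⁻¹¹ m = 51.4 pm.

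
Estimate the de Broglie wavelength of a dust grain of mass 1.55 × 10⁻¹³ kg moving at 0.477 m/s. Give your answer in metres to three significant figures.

p = mv = 1.55 × 10⁻¹³ × 0.477 = 7.393 × 10⁻¹⁴ kg·m/s.
λ = h/p = 6.626 × 10⁻³⁴ / 7.393 × 10⁻¹⁴ = 8.96 × 10⁻²¹ m.

λ = 8.96 × 10⁻²¹ m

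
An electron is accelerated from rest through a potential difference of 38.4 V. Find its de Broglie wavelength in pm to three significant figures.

KE = eV = 1.602 × 10⁻¹⁹ × 38.40 = 6.152 × 10⁻¹⁸ J.
p = √(2mKE) = √(2 × 9.109 × 10⁻³¹ × 6.152 × 10⁻¹⁸) = 3.348 × 10⁻²⁴ kg·m/s.
λ = h/p = 6.626 × 10⁻³⁴ / 3.348 × 10⁻²⁴ = 1.98 × 10⁻¹⁰ m = 198 pm.

λ = 198 pm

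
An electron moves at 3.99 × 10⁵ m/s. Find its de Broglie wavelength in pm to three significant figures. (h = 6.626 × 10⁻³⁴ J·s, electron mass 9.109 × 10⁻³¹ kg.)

p = mv = 9.109 × 10⁻³¹ × 3.99 × 10⁵ = 3.634 × 10⁻²⁵ kg·m/s.
λ = h/p = 6.626 × 10⁻³⁴ / 3.634 × 10⁻²⁵ = 1.82 × 10⁻⁹ m = 1820 pm.

λ = 1820 pm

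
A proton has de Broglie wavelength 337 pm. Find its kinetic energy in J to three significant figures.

p = h/λ = 6.626 × 10⁻³⁴ / 3.370 × 10⁻¹⁰ = 1.966 × 10⁻²⁴ kg·m/s.
KE = p²/(2m) = (1.966 × 10⁻²⁴)² / (2 × 1.673 × 10⁻²⁷) = 1.155 × 10⁻²¹ J = 1.16 × 10⁻²¹ J.

KE = 1.16 × 10⁻²¹ J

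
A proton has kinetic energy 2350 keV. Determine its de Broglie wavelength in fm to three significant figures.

KE = 2350 keV = 3.765 × 10⁻¹³ J.
p = √(2mKE) = √(2 × 1.673 × 10⁻²⁷ × 3.765 × 10⁻¹³) = 3.549 × 10⁻²⁰ kg·m/s.
λ = h/p = 6.626 × 10⁻³⁴ / 3.549 × 10⁻²⁰ = 1.87 × 10⁻¹⁴ m = 18.7 fm.

λ = 18.7 fm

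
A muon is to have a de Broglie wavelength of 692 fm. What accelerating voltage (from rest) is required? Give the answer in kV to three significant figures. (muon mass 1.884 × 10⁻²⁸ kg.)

V = 15.2 kV

p = h/λ = 6.626 × 10⁻³⁴ / 6.920 × 10⁻¹³ = 9.575 × 10⁻²² kg·m/s.
KE = p²/(2m) = 2.433 × 10⁻¹⁵ J.
V = KE/e = 2.433 × 10⁻¹⁵ / (1.602 × 10⁻¹⁹) = 15.2 kV.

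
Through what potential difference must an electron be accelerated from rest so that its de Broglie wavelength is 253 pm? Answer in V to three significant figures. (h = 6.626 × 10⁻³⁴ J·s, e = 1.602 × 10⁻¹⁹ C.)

V = 23.5 V

p = h/λ = 6.626 × 10⁻³⁴ / 2.530 × 10⁻¹⁰ = 2.619 × 10⁻²⁴ kg·m/s.
KE = p²/(2m) = 3.765 × 10⁻¹⁸ J.
V = KE/e = 3.765 × 10⁻¹⁸ / (1.602 × 10⁻¹⁹) = 23.5 V.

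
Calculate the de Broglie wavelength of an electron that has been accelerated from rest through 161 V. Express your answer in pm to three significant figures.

λ = 96.7 pm

KE = eV = 1.602 × 10⁻¹⁹ × 161.0 = 2.579 × 10⁻¹⁷ J.
p = √(2mKE) = √(2 × 9.109 × 10⁻³¹ × 2.579 × 10⁻¹⁷) = 6.855 × 10⁻²⁴ kg·m/s.
λ = h/p = 6.626 × 10⁻³⁴ / 6.855 × 10⁻²⁴ = 9.67 × 10⁻¹¹ m = 96.7 pm.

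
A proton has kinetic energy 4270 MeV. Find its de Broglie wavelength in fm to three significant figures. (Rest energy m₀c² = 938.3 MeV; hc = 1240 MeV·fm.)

Total energy E = KE + m₀c² = 4270 + 938.3 = 5208.3 MeV.
(pc)² = E² − (m₀c²)² = (5208.3)² − (938.3)² = 2.625 × 10⁷ MeV², so pc = 5123 MeV.
λ = hc/(pc) = 1240 MeV·fm / 5123 MeV = 0.242 fm.

λ = 0.242 fm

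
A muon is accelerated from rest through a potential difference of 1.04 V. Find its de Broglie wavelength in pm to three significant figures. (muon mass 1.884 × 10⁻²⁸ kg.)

KE = eV = 1.602 × 10⁻¹⁹ × 1.040 = 1.666 × 10⁻¹⁹ J.
p = √(2mKE) = √(2 × 1.884 × 10⁻²⁸ × 1.666 × 10⁻¹⁹) = 7.923 × 10⁻²⁴ kg·m/s.
λ = h/p = 6.626 × 10⁻³⁴ / 7.923 × 10⁻²⁴ = 8.36 × 10⁻¹¹ m = 83.6 pm.

λ = 83.6 pm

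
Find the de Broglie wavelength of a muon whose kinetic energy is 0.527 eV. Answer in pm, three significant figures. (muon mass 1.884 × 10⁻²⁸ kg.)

KE = 0.527 eV = 8.443 × 10⁻²⁰ J.
p = √(2mKE) = √(2 × 1.884 × 10⁻²⁸ × 8.443 × 10⁻²⁰) = 5.640 × 10⁻²⁴ kg·m/s.
λ = h/p = 6.626 × 10⁻³⁴ / 5.640 × 10⁻²⁴ = 1.17 × 10⁻¹⁰ m = 117 pm.

λ = 117 pm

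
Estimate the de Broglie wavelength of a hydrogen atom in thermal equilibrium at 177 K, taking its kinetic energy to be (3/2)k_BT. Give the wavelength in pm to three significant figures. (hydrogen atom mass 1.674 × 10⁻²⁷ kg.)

λ = 189 pm

KE = (3/2)k_BT = 1.5 × 1.381 × 10⁻²³ × 177 = 3.667 × 10⁻²¹ J.
p = √(2mKE) = √(2 × 1.674 × 10⁻²⁷ × 3.667 × 10⁻²¹) = 3.504 × 10⁻²⁴ kg·m/s.
λ = h/p = 1.89 × 10⁻¹⁰ m = 189 pm.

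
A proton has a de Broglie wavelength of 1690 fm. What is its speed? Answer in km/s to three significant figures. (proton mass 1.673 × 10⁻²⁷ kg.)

p = h/λ = 6.626 × 10⁻³⁴ / 1.690 × 10⁻¹² = 3.921 × 10⁻²² kg·m/s.
v = p/m = 3.921 × 10⁻²² / 1.673 × 10⁻²⁷ = 2.34 × 10⁵ m/s = 234 km/s.

v = 234 km/s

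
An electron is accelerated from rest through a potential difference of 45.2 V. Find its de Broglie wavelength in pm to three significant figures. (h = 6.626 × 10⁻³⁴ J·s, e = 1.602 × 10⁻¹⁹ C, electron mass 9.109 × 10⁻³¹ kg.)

KE = eV = 1.602 × 10⁻¹⁹ × 45.20 = 7.241 × 10⁻¹⁸ J.
p = √(2mKE) = √(2 × 9.109 × 10⁻³¹ × 7.241 × 10⁻¹⁸) = 3.632 × 10⁻²⁴ kg·m/s.
λ = h/p = 6.626 × 10⁻³⁴ / 3.632 × 10⁻²⁴ = 1.82 × 10⁻¹⁰ m = 182 pm.

λ = 182 pm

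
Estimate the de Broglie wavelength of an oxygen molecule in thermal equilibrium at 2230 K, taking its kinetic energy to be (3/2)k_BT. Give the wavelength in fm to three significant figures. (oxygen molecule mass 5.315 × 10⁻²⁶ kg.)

λ = 9460 fm

KE = (3/2)k_BT = 1.5 × 1.381 × 10⁻²³ × 2230 = 4.619 × 10⁻²⁰ J.
p = √(2mKE) = √(2 × 5.315 × 10⁻²⁶ × 4.619 × 10⁻²⁰) = 7.007 × 10⁻²³ kg·m/s.
λ = h/p = 9.46 × 10⁻¹² m = 9460 fm.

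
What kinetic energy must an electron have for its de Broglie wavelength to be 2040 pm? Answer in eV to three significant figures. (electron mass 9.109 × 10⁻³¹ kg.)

p = h/λ = 6.626 × 10⁻³⁴ / 2.040 × 10⁻⁹ = 3.248 × 10⁻²⁵ kg·m/s.
KE = p²/(2m) = (3.248 × 10⁻²⁵)² / (2 × 9.109 × 10⁻³¹) = 5.791 × 10⁻²⁰ J = 0.361 eV.

KE = 0.361 eV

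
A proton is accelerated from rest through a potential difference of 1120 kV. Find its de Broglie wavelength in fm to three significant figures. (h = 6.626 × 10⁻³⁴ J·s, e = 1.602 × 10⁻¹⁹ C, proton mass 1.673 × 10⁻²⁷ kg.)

λ = 27.0 fm

KE = eV = 1.602 × 10⁻¹⁹ × 1.120 × 10⁶ = 1.794 × 10⁻¹³ J.
p = √(2mKE) = √(2 × 1.673 × 10⁻²⁷ × 1.794 × 10⁻¹³) = 2.450 × 10⁻²⁰ kg·m/s.
λ = h/p = 6.626 × 10⁻³⁴ / 2.450 × 10⁻²⁰ = 2.70 × 10⁻¹⁴ m = 27.0 fm.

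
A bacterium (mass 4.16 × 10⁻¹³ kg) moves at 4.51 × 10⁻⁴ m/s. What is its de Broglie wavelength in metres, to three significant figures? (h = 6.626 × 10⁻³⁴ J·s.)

p = mv = 4.16 × 10⁻¹³ × 4.51 × 10⁻⁴ = 1.876 × 10⁻¹⁶ kg·m/s.
λ = h/p = 6.626 × 10⁻³⁴ / 1.876 × 10⁻¹⁶ = 3.53 × 10⁻¹⁸ m.

λ = 3.53 × 10⁻¹⁸ m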